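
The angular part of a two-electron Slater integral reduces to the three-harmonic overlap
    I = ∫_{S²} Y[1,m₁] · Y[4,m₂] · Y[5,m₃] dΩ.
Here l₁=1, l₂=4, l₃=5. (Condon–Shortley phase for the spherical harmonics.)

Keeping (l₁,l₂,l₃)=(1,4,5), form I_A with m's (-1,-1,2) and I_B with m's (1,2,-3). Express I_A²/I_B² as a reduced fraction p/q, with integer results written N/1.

3/4

Shared (l₁,l₂,l₃)=(1,4,5): N and (l;000)² cancel in I_A²/I_B².
A: Δ = 0!·2!·8!/11! = 1/495; Racah Σ t=0..0: t=0:+1/1440 = 1/1440; ⇒ 3j(1 4 5; -1 -1 2)² = 7/165, sgn -1
B: Δ = 0!·2!·8!/11! = 1/495; Racah Σ t=0..0: t=0:+1/2880 = 1/2880; ⇒ 3j(1 4 5; 1 2 -3)² = 28/495, sgn +1
I_A²/I_B² = (7/165)/(28/495) = 3/4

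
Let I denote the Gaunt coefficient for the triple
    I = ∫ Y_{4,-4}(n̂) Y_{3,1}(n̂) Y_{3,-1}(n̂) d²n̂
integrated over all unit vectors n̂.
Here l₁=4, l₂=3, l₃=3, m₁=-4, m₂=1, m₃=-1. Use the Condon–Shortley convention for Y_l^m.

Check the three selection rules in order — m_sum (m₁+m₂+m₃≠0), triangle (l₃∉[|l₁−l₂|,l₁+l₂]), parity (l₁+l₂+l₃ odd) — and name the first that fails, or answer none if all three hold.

m₁+m₂+m₃ = -4 + 1 − 1 = -4  ✗
triangle: |4−3|=1 ≤ l₃=3 ≤ 4+3=7
parity: l₁+l₂+l₃ = 10 is even

m_sum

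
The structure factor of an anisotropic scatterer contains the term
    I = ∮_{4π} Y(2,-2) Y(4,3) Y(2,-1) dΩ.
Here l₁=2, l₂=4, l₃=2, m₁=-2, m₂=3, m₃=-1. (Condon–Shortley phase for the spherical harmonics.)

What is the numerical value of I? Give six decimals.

-0.238414

Checks pass: Σm=0; 8 even; l₃=2∈[2,6].
(2·2+1)(2·4+1)(2·2+1) = 225
Δ: 4! 0! 4! / 9! → 1/630
sum: t=2:+1/16 = 1/16
3j²(2 4 2; 0 0 0) = Δ·Π!·Σ² = 2/35  (sign +1)
sum: t=4:+1/144 = 1/144
3j²(2 4 2; -2 3 -1) = Δ·Π!·Σ² = 1/18  (sign -1)
combine: 4πI² = 225·2/35·1/18 = 5/7
take √, sign -1: I = -0.23841361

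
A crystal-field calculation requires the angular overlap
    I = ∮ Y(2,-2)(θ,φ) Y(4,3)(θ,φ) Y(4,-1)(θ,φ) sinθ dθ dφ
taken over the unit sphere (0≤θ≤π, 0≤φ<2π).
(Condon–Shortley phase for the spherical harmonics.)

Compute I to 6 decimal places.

0.159270

Rules hold: Σm=0, L=10 even, 2≤4≤6.
N = 5·9·9 = 405
Δ = 2!·2!·6!/11! = 1/13860
Racah Σ t=0..2: t=0:+1/192 t=1:−1/36 t=2:+1/192 = -5/288
⇒ 3j(2 4 4; 0 0 0)² = 20/693, sgn -1
Racah Σ t=2..2: t=2:+1/480 = 1/480
⇒ 3j(2 4 4; -2 3 -1)² = 3/110, sgn -1
4πI² = N·(3j₀)²·(3jₘ)² = 270/847
I = +1·√(0.318772/4π) = 0.15927046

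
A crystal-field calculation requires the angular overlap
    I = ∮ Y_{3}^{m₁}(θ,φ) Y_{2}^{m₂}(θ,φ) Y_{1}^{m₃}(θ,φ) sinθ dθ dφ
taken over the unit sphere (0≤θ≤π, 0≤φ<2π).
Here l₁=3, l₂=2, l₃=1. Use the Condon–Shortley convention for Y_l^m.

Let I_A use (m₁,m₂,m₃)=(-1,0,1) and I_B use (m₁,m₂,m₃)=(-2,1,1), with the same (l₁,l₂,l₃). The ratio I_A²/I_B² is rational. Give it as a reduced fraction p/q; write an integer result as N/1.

Same 3,2,1: normalisation and zero-m 3j drop out of the ratio.
A: Δ: 4! 2! 0! / 7! → 1/105; sum: t=2:+1/8 = 1/8; 3j²(3 2 1; -1 0 1) = Δ·Π!·Σ² = 2/35  (sign +1)
B: Δ: 4! 2! 0! / 7! → 1/105; sum: t=3:−1/12 = -1/12; 3j²(3 2 1; -2 1 1) = Δ·Π!·Σ² = 2/21  (sign -1)
I_A²/I_B² = (2/35)/(2/21) = 3/5

3/5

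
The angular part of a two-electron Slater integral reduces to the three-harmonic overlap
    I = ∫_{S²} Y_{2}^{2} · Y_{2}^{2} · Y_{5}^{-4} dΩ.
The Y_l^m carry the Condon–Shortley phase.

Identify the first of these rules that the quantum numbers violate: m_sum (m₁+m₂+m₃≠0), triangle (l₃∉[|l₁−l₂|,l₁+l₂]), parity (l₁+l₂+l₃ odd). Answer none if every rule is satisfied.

Σmᵢ = 0  ✓
l₃∈[|l₁−l₂|,l₁+l₂]=[0,4], have l₃=5  ✗
Σlᵢ = 9 ⇒ odd

triangle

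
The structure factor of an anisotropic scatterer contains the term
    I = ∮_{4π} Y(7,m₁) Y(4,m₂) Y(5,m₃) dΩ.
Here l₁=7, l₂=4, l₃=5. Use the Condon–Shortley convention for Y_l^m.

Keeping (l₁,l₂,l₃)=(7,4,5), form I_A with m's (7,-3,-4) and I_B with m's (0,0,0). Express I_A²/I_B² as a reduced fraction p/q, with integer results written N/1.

3861/1600

Shared (l₁,l₂,l₃)=(7,4,5): N and (l;000)² cancel in I_A²/I_B².
A: Δ = 6!·8!·2!/17! = 1/6126120; Racah Σ t=0..0: t=0:+1/29030400 = 1/29030400; ⇒ 3j(7 4 5; 7 -3 -4)² = 21/680, sgn -1
B: Δ = 6!·8!·2!/17! = 1/6126120; Racah Σ t=2..4: t=2:+1/69120 t=3:−1/20736 t=4:+1/69120 = -1/51840; ⇒ 3j(7 4 5; 0 0 0)² = 280/21879, sgn +1
I_A²/I_B² = (21/680)/(280/21879) = 3861/1600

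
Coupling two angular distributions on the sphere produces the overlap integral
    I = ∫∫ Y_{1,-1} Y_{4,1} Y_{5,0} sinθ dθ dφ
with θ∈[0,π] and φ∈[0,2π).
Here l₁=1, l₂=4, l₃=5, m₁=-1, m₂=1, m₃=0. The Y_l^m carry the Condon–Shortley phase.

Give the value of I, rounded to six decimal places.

0.155288

m-sum 0 ✓  L=10 even ✓  3≤5≤5 ✓
Π(2lᵢ+1) = 3×9×11 = 297
triangle coeff Δ(1,4,5) = 1/495
Σ_t [0,0]: t=0:+1/576 = 1/576
(3j)²=5/99 [(1 4 5; 0 0 0)], sign=-1
Σ_t [0,0]: t=0:+1/1440 = 1/1440
(3j)²=2/99 [(1 4 5; -1 1 0)], sign=-1
⇒ 4πI² = 10/33
I = (+1)√(10/33/(4π)) = 0.15528807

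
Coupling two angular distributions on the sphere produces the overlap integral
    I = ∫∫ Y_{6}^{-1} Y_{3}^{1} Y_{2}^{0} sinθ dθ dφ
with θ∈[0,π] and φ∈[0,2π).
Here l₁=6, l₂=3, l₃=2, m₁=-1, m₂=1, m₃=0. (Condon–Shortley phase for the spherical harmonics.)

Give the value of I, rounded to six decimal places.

0.000000

|6−3|≤2≤6+3 violated ⇒ I = 0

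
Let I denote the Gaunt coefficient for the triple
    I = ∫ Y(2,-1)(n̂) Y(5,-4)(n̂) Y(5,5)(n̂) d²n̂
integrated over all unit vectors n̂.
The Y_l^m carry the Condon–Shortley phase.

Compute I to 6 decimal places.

-0.187924

Checks pass: Σm=0; 12 even; l₃=5∈[3,7].
(2·2+1)(2·5+1)(2·5+1) = 605
Δ: 2! 2! 8! / 13! → 1/38610
sum: t=0:+1/2880 t=1:−1/576 t=2:+1/2880 = -1/960
3j²(2 5 5; 0 0 0) = Δ·Π!·Σ² = 10/429  (sign +1)
sum: t=1:−1/80640 = -1/80640
3j²(2 5 5; -1 -4 5) = Δ·Π!·Σ² = 9/286  (sign -1)
combine: 4πI² = 605·10/429·9/286 = 75/169
take √, sign -1: I = -0.18792404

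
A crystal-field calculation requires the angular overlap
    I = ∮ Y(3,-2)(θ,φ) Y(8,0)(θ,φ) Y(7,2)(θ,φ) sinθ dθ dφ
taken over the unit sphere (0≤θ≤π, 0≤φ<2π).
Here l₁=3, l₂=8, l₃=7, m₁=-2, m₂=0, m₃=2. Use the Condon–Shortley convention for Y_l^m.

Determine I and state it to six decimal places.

-0.156733

Checks pass: Σm=0; 18 even; l₃=7∈[5,11].
(2·3+1)(2·8+1)(2·7+1) = 1785
Δ: 4! 2! 12! / 19! → 1/5290740
sum: t=1:−1/7257600 t=2:+1/2073600 t=3:−1/7257600 = 1/4838400
3j²(3 8 7; 0 0 0) = Δ·Π!·Σ² = 252/20995  (sign -1)
sum: t=3:−1/7257600 t=4:+1/23224320 = -11/116121600
3j²(3 8 7; -2 0 2) = Δ·Π!·Σ² = 121/8398  (sign +1)
combine: 4πI² = 1785·252/20995·121/8398 = 320166/1037153
take √, sign -1: I = -0.15673329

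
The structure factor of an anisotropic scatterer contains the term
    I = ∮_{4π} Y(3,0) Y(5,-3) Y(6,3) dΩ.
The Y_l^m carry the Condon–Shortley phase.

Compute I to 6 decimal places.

Rules hold: Σm=0, L=14 even, 2≤6≤8.
N = 7·11·13 = 1001
Δ = 2!·4!·8!/15! = 1/675675
Racah Σ t=0..2: t=0:+1/8640 t=1:−1/2304 t=2:+1/8640 = -7/34560
⇒ 3j(3 5 6; 0 0 0)² = 7/429, sgn -1
Racah Σ t=0..2: t=0:+1/17280 t=1:−1/20160 t=2:+1/483840 = 1/96768
⇒ 3j(3 5 6; 0 -3 3)² = 1/1001, sgn -1
4πI² = N·(3j₀)²·(3jₘ)² = 7/429
I = +1·√(0.016317/4π) = 0.03603425

0.036034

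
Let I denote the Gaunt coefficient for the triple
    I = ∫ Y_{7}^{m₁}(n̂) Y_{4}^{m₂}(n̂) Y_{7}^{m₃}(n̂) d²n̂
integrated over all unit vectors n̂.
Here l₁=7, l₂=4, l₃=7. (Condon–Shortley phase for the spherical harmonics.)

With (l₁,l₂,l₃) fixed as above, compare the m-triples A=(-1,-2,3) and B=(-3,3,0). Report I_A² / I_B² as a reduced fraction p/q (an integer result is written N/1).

169/441

l's match ⇒ only the (l;m) 3-j factors differ between A and B.
A: triangle coeff Δ(7,4,7) = 1/58198140; Σ_t [0,2]: t=0:+1/7741440 t=1:−1/1088640 t=2:+1/1658880 = -13/69672960; (3j)²=325/149226 [(7 4 7; -1 -2 3)], sign=-1
B: triangle coeff Δ(7,4,7) = 1/58198140; Σ_t [3,4]: t=3:−1/4354560 t=4:+1/2488320 = 1/5806080; (3j)²=525/92378 [(7 4 7; -3 3 0)], sign=-1
I_A²/I_B² = (325/149226)/(525/92378) = 169/441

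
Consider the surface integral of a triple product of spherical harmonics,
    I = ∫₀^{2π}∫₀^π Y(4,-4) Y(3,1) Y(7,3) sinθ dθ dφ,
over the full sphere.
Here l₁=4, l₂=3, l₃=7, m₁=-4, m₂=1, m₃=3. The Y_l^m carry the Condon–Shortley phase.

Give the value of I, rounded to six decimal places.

m-sum 0 ✓  L=14 even ✓  1≤7≤7 ✓
Π(2lᵢ+1) = 9×7×15 = 945
triangle coeff Δ(4,3,7) = 1/45045
Σ_t [0,0]: t=0:+1/20736 = 1/20736
(3j)²=35/1287 [(4 3 7; 0 0 0)], sign=-1
Σ_t [0,0]: t=0:+1/1935360 = 1/1935360
(3j)²=1/1001 [(4 3 7; -4 1 3)], sign=+1
⇒ 4πI² = 525/20449
I = (-1)√(525/20449/(4π)) = -0.04520003

-0.045200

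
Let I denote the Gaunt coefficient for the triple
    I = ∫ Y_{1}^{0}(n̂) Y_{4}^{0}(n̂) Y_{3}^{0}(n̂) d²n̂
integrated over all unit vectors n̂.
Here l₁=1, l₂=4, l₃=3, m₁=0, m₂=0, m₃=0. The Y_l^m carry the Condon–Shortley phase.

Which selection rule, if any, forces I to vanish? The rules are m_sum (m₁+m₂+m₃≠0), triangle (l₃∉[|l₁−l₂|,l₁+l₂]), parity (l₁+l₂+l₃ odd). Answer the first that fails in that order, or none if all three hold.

Σmᵢ = 0  ✓
l₃∈[|l₁−l₂|,l₁+l₂]=[3,5], have l₃=3  ✓
Σlᵢ = 8 ⇒ even  ✓

none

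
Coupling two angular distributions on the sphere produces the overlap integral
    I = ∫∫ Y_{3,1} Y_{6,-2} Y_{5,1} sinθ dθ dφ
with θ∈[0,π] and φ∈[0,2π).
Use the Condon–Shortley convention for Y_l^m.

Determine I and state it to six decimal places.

m-sum 0 ✓  L=14 even ✓  3≤5≤9 ✓
Π(2lᵢ+1) = 7×13×11 = 1001
triangle coeff Δ(3,6,5) = 1/675675
Σ_t [1,3]: t=1:−1/8640 t=2:+1/2304 t=3:−1/8640 = 7/34560
(3j)²=7/429 [(3 6 5; 0 0 0)], sign=-1
Σ_t [0,2]: t=0:+1/27648 t=1:−1/4320 t=2:+1/11520 = -1/9216
(3j)²=2/143 [(3 6 5; 1 -2 1)], sign=-1
⇒ 4πI² = 98/429
I = (+1)√(98/429/(4π)) = 0.13482780

0.134828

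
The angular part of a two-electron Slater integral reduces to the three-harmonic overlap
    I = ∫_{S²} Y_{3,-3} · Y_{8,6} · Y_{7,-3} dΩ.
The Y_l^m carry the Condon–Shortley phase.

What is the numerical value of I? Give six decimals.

Checks pass: Σm=0; 18 even; l₃=7∈[5,11].
(2·3+1)(2·8+1)(2·7+1) = 1785
Δ: 4! 2! 12! / 19! → 1/5290740
sum: t=1:−1/7257600 t=2:+1/2073600 t=3:−1/7257600 = 1/4838400
3j²(3 8 7; 0 0 0) = Δ·Π!·Σ² = 252/20995  (sign -1)
sum: t=4:+1/348364800 = 1/348364800
3j²(3 8 7; -3 6 -3) = Δ·Π!·Σ² = 11/646  (sign +1)
combine: 4πI² = 1785·252/20995·11/646 = 29106/79781
take √, sign -1: I = -0.17038705

-0.170387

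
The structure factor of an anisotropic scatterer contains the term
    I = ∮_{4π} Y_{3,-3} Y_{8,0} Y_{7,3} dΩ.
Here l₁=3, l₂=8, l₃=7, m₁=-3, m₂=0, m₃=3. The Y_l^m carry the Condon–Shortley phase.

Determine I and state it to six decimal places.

-0.123395

m-sum 0 ✓  L=18 even ✓  5≤7≤11 ✓
Π(2lᵢ+1) = 7×17×15 = 1785
triangle coeff Δ(3,8,7) = 1/5290740
Σ_t [1,3]: t=1:−1/7257600 t=2:+1/2073600 t=3:−1/7257600 = 1/4838400
(3j)²=252/20995 [(3 8 7; 0 0 0)], sign=-1
Σ_t [4,4]: t=4:+1/46448640 = 1/46448640
(3j)²=75/8398 [(3 8 7; -3 0 3)], sign=+1
⇒ 4πI² = 198450/1037153
I = (-1)√(198450/1037153/(4π)) = -0.12339547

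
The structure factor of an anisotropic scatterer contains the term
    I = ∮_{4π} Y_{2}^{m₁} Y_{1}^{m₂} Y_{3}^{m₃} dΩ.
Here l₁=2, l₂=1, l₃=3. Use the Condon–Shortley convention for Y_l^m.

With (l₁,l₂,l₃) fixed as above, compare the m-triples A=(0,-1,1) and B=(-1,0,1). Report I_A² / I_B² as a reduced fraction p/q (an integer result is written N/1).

3/4

l's match ⇒ only the (l;m) 3-j factors differ between A and B.
A: triangle coeff Δ(2,1,3) = 1/105; Σ_t [0,0]: t=0:+1/8 = 1/8; (3j)²=2/35 [(2 1 3; 0 -1 1)], sign=+1
B: triangle coeff Δ(2,1,3) = 1/105; Σ_t [0,0]: t=0:+1/6 = 1/6; (3j)²=8/105 [(2 1 3; -1 0 1)], sign=+1
I_A²/I_B² = (2/35)/(8/105) = 3/4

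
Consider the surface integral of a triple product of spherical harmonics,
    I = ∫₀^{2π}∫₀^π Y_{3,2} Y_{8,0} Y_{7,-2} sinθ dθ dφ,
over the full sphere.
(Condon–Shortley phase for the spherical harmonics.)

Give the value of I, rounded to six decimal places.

m-sum 0 ✓  L=18 even ✓  5≤7≤11 ✓
Π(2lᵢ+1) = 7×17×15 = 1785
triangle coeff Δ(3,8,7) = 1/5290740
Σ_t [1,3]: t=1:−1/7257600 t=2:+1/2073600 t=3:−1/7257600 = 1/4838400
(3j)²=252/20995 [(3 8 7; 0 0 0)], sign=-1
Σ_t [0,1]: t=0:+1/23224320 t=1:−1/7257600 = -11/116121600
(3j)²=121/8398 [(3 8 7; 2 0 -2)], sign=+1
⇒ 4πI² = 320166/1037153
I = (-1)√(320166/1037153/(4π)) = -0.15673329

-0.156733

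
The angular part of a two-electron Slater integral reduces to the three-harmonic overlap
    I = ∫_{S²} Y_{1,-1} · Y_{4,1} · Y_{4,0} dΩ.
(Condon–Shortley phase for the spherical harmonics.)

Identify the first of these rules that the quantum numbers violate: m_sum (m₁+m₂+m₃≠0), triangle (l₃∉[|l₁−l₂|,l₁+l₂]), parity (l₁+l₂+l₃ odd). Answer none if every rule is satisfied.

azimuthal sum: -1 + 1 + 0 = 0  ✓
3 ≤ 4 ≤ 5 (triangle on l)  ✓
L = 1 + 4 + 4 = 9 (odd)  ✗

parity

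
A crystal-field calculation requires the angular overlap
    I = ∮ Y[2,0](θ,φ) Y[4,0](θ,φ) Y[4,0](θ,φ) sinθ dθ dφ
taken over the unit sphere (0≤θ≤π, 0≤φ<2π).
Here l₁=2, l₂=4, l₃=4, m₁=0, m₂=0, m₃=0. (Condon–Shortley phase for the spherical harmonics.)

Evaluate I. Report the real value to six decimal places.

0.163840

Checks pass: Σm=0; 10 even; l₃=4∈[2,6].
(2·2+1)(2·4+1)(2·4+1) = 405
Δ: 2! 2! 6! / 11! → 1/13860
sum: t=0:+1/192 t=1:−1/36 t=2:+1/192 = -5/288
3j²(2 4 4; 0 0 0) = Δ·Π!·Σ² = 20/693  (sign -1)
(m-triple is (0,0,0) — same symbol as above.)
combine: 4πI² = 405·20/693·20/693 = 2000/5929
take √, sign +1: I = 0.16383977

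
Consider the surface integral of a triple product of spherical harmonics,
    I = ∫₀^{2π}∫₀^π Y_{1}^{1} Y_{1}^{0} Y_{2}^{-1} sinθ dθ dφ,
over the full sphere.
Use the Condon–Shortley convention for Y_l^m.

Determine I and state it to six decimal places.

m-sum 0 ✓  L=4 even ✓  0≤2≤2 ✓
Π(2lᵢ+1) = 3×3×5 = 45
triangle coeff Δ(1,1,2) = 1/30
Σ_t [0,0]: t=0:+1/1 = 1/1
(3j)²=2/15 [(1 1 2; 0 0 0)], sign=+1
Σ_t [0,0]: t=0:+1/2 = 1/2
(3j)²=1/10 [(1 1 2; 1 0 -1)], sign=-1
⇒ 4πI² = 3/5
I = (-1)√(3/5/(4π)) = -0.21850969

-0.218510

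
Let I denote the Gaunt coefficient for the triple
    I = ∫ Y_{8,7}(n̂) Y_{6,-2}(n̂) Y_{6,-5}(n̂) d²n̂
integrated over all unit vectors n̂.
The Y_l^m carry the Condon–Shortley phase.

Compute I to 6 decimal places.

0.159014

Rules hold: Σm=0, L=20 even, 2≤6≤14.
N = 17·13·13 = 2873
Δ = 8!·8!·4!/21! = 1/1309458150
Racah Σ t=2..6: t=2:+1/49766400 t=3:−1/3110400 t=4:+1/1327104 t=5:−1/3110400 t=6:+1/49766400 = 1/6635520
⇒ 3j(8 6 6; 0 0 0)² = 350/46189, sgn +1
Racah Σ t=0..1: t=0:+1/4877107200 t=1:−1/1219276800 = -1/1625702400
⇒ 3j(8 6 6; 7 -2 -5)² = 33/2261, sgn +1
4πI² = N·(3j₀)²·(3jₘ)² = 1950/6137
I = +1·√(0.317745/4π) = 0.15901362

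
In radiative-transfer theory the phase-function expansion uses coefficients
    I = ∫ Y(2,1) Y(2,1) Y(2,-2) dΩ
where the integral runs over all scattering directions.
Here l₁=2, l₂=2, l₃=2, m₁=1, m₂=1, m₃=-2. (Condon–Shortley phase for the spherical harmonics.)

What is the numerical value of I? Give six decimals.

0.220728

Rules hold: Σm=0, L=6 even, 0≤2≤4.
N = 5·5·5 = 125
Δ = 2!·2!·2!/7! = 1/630
Racah Σ t=0..2: t=0:+1/8 t=1:−1/1 t=2:+1/8 = -3/4
⇒ 3j(2 2 2; 0 0 0)² = 2/35, sgn -1
Racah Σ t=1..1: t=1:−1/4 = -1/4
⇒ 3j(2 2 2; 1 1 -2)² = 3/35, sgn -1
4πI² = N·(3j₀)²·(3jₘ)² = 30/49
I = +1·√(0.612245/4π) = 0.22072812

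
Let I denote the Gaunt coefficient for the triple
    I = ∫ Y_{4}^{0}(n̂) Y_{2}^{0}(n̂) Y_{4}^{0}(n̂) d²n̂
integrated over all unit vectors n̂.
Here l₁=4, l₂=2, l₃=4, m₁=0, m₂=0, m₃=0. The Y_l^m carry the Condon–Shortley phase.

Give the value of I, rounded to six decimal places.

0.163840

Checks pass: Σm=0; 10 even; l₃=4∈[2,6].
(2·4+1)(2·2+1)(2·4+1) = 405
Δ: 2! 6! 2! / 11! → 1/13860
sum: t=0:+1/192 t=1:−1/36 t=2:+1/192 = -5/288
3j²(4 2 4; 0 0 0) = Δ·Π!·Σ² = 20/693  (sign -1)
(m-triple is (0,0,0) — same symbol as above.)
combine: 4πI² = 405·20/693·20/693 = 2000/5929
take √, sign +1: I = 0.16383977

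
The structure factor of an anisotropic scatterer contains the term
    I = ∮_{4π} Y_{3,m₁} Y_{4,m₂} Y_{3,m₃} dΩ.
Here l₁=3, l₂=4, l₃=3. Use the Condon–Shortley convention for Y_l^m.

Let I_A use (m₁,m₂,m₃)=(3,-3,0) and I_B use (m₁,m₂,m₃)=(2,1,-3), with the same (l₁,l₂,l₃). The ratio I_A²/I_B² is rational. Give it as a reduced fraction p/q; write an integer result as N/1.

21/10

Shared (l₁,l₂,l₃)=(3,4,3): N and (l;000)² cancel in I_A²/I_B².
A: Δ = 4!·2!·4!/11! = 1/34650; Racah Σ t=0..0: t=0:+1/288 = 1/288; ⇒ 3j(3 4 3; 3 -3 0)² = 1/22, sgn -1
B: Δ = 4!·2!·4!/11! = 1/34650; Racah Σ t=1..1: t=1:−1/288 = -1/288; ⇒ 3j(3 4 3; 2 1 -3)² = 5/231, sgn -1
I_A²/I_B² = (1/22)/(5/231) = 21/10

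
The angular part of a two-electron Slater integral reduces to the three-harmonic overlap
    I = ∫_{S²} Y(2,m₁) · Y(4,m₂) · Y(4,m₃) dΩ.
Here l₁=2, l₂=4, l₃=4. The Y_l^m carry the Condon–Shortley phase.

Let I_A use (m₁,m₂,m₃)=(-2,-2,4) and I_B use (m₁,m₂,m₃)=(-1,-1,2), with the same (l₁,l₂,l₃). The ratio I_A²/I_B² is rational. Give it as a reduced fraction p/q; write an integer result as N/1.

l's match ⇒ only the (l;m) 3-j factors differ between A and B.
A: triangle coeff Δ(2,4,4) = 1/13860; Σ_t [2,2]: t=2:+1/2880 = 1/2880; (3j)²=2/165 [(2 4 4; -2 -2 4)], sign=+1
B: triangle coeff Δ(2,4,4) = 1/13860; Σ_t [1,2]: t=1:−1/96 t=2:+1/240 = -1/160; (3j)²=27/1540 [(2 4 4; -1 -1 2)], sign=-1
I_A²/I_B² = (2/165)/(27/1540) = 56/81

56/81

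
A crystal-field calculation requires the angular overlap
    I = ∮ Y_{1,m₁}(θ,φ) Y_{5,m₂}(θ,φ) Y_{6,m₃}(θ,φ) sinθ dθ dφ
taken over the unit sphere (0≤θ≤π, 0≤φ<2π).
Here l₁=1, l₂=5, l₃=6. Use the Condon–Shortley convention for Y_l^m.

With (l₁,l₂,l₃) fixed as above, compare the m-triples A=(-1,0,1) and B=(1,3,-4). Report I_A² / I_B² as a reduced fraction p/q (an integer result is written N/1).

7/15

Shared (l₁,l₂,l₃)=(1,5,6): N and (l;000)² cancel in I_A²/I_B².
A: Δ = 0!·2!·10!/13! = 1/858; Racah Σ t=0..0: t=0:+1/28800 = 1/28800; ⇒ 3j(1 5 6; -1 0 1)² = 7/286, sgn -1
B: Δ = 0!·2!·10!/13! = 1/858; Racah Σ t=0..0: t=0:+1/161280 = 1/161280; ⇒ 3j(1 5 6; 1 3 -4)² = 15/286, sgn +1
I_A²/I_B² = (7/286)/(15/286) = 7/15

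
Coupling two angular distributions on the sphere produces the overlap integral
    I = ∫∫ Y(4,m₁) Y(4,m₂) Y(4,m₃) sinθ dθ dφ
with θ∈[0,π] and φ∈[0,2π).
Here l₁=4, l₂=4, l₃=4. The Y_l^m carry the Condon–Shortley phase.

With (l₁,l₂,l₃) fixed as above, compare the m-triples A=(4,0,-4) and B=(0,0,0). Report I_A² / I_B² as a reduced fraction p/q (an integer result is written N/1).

Shared (l₁,l₂,l₃)=(4,4,4): N and (l;000)² cancel in I_A²/I_B².
A: Δ = 4!·4!·4!/13! = 1/450450; Racah Σ t=0..0: t=0:+1/13824 = 1/13824; ⇒ 3j(4 4 4; 4 0 -4)² = 14/1287, sgn +1
B: Δ = 4!·4!·4!/13! = 1/450450; Racah Σ t=0..4: t=0:+1/13824 t=1:−1/216 t=2:+1/64 t=3:−1/216 t=4:+1/13824 = 5/768; ⇒ 3j(4 4 4; 0 0 0)² = 18/1001, sgn +1
I_A²/I_B² = (14/1287)/(18/1001) = 49/81

49/81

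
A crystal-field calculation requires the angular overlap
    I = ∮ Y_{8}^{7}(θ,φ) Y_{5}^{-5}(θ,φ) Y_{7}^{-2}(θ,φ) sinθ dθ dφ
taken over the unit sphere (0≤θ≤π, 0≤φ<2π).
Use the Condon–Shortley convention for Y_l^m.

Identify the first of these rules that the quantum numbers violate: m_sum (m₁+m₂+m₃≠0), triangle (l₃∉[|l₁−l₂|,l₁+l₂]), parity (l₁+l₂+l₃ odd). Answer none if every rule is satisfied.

m₁+m₂+m₃ = 7 − 5 − 2 = 0  ✓
triangle: |8−5|=3 ≤ l₃=7 ≤ 8+5=13  ✓
parity: l₁+l₂+l₃ = 20 is even  ✓

none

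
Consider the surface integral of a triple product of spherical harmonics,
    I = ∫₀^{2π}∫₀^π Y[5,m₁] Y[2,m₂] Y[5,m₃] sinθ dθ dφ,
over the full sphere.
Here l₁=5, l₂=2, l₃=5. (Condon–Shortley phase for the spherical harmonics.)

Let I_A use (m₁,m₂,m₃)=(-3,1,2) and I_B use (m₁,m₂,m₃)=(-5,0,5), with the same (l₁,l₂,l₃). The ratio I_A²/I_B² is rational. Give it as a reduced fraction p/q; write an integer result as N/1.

4/9

Same 5,2,5: normalisation and zero-m 3j drop out of the ratio.
A: Δ: 2! 8! 2! / 13! → 1/38610; sum: t=1:−1/10080 t=2:+1/2880 = 1/4032; 3j²(5 2 5; -3 1 2) = Δ·Π!·Σ² = 10/429  (sign -1)
B: Δ: 2! 8! 2! / 13! → 1/38610; sum: t=2:+1/161280 = 1/161280; 3j²(5 2 5; -5 0 5) = Δ·Π!·Σ² = 15/286  (sign +1)
I_A²/I_B² = (10/429)/(15/286) = 4/9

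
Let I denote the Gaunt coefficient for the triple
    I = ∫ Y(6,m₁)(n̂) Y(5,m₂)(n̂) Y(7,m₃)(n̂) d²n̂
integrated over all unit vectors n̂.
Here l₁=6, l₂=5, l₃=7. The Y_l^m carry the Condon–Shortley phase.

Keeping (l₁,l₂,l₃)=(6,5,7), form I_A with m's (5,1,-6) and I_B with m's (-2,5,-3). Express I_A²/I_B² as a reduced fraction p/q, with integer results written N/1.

l's match ⇒ only the (l;m) 3-j factors differ between A and B.
A: triangle coeff Δ(6,5,7) = 1/174594420; Σ_t [0,1]: t=0:+1/87091200 t=1:−1/29030400 = -1/43545600; (3j)²=88/6783 [(6 5 7; 5 1 -6)], sign=+1
B: triangle coeff Δ(6,5,7) = 1/174594420; Σ_t [4,4]: t=4:+1/9953280 = 1/9953280; (3j)²=2450/138567 [(6 5 7; -2 5 -3)], sign=+1
I_A²/I_B² = (88/6783)/(2450/138567) = 6292/8575

6292/8575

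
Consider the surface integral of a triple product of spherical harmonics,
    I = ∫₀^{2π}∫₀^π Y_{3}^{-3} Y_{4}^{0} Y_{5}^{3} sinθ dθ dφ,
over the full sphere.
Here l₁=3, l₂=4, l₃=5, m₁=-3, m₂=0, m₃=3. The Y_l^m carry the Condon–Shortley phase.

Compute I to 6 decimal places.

0.196280

Rules hold: Σm=0, L=12 even, 1≤5≤7.
N = 7·9·11 = 693
Δ = 2!·4!·6!/13! = 1/180180
Racah Σ t=0..2: t=0:+1/576 t=1:−1/144 t=2:+1/576 = -1/288
⇒ 3j(3 4 5; 0 0 0)² = 20/1001, sgn +1
Racah Σ t=2..2: t=2:+1/2304 = 1/2304
⇒ 3j(3 4 5; -3 0 3)² = 5/143, sgn +1
4πI² = N·(3j₀)²·(3jₘ)² = 900/1859
I = +1·√(0.484131/4π) = 0.19628026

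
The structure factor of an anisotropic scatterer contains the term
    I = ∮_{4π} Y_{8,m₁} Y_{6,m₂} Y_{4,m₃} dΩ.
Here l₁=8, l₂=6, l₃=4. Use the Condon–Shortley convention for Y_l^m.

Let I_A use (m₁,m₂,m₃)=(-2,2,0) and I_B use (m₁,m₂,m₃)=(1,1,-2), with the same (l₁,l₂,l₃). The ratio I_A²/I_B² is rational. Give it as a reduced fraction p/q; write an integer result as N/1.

Same 8,6,4: normalisation and zero-m 3j drop out of the ratio.
A: Δ: 10! 6! 2! / 19! → 1/23279256; sum: t=6:+1/1658880 t=7:−1/1088640 t=8:+1/7741440 = -13/69672960; 3j²(8 6 4; -2 2 0) = Δ·Π!·Σ² = 325/149226  (sign -1)
B: Δ: 10! 6! 2! / 19! → 1/23279256; sum: t=5:−1/1382400 t=6:+1/2073600 t=7:−1/43545600 = -23/87091200; 3j²(8 6 4; 1 1 -2) = Δ·Π!·Σ² = 2645/554268  (sign -1)
I_A²/I_B² = (325/149226)/(2645/554268) = 1690/3703

1690/3703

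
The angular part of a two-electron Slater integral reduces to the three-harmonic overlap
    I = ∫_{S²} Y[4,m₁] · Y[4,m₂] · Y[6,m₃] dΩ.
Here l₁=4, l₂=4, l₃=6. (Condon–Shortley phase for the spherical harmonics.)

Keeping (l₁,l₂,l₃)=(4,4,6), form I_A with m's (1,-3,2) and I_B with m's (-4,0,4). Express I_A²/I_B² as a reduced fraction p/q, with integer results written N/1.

3/4

l's match ⇒ only the (l;m) 3-j factors differ between A and B.
A: triangle coeff Δ(4,4,6) = 1/1261260; Σ_t [0,1]: t=0:+1/8640 t=1:−1/34560 = 1/11520; (3j)²=3/143 [(4 4 6; 1 -3 2)], sign=+1
B: triangle coeff Δ(4,4,6) = 1/1261260; Σ_t [2,2]: t=2:+1/69120 = 1/69120; (3j)²=4/143 [(4 4 6; -4 0 4)], sign=+1
I_A²/I_B² = (3/143)/(4/143) = 3/4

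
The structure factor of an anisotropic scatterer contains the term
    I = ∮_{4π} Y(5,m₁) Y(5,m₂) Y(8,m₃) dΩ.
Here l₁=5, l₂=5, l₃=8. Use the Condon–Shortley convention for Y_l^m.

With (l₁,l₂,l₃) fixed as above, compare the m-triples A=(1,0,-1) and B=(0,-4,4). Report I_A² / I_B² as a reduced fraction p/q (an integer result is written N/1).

588/1331

Shared (l₁,l₂,l₃)=(5,5,8): N and (l;000)² cancel in I_A²/I_B².
A: Δ = 2!·8!·8!/19! = 1/37413090; Racah Σ t=0..2: t=0:+1/829440 t=1:−1/414720 t=2:+1/2073600 = -1/1382400; ⇒ 3j(5 5 8; 1 0 -1)² = 294/46189, sgn +1
B: Δ = 2!·8!·8!/19! = 1/37413090; Racah Σ t=0..1: t=0:+1/7257600 t=1:−1/23224320 = 11/116121600; ⇒ 3j(5 5 8; 0 -4 4)² = 121/8398, sgn +1
I_A²/I_B² = (294/46189)/(121/8398) = 588/1331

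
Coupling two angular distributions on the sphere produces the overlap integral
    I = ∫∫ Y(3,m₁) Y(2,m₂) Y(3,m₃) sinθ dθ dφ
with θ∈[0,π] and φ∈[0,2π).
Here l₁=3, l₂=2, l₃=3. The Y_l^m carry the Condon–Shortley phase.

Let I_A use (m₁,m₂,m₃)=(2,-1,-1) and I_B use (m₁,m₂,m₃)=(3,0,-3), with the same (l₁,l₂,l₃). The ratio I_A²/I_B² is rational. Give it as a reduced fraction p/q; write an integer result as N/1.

3/5

l's match ⇒ only the (l;m) 3-j factors differ between A and B.
A: triangle coeff Δ(3,2,3) = 1/3780; Σ_t [0,1]: t=0:+1/12 t=1:−1/48 = 1/16; (3j)²=1/28 [(3 2 3; 2 -1 -1)], sign=+1
B: triangle coeff Δ(3,2,3) = 1/3780; Σ_t [0,0]: t=0:+1/96 = 1/96; (3j)²=5/84 [(3 2 3; 3 0 -3)], sign=+1
I_A²/I_B² = (1/28)/(5/84) = 3/5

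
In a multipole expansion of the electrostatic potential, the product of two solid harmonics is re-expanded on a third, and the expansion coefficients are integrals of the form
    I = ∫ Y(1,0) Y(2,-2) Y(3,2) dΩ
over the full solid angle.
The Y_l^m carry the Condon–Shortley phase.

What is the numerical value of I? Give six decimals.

0.184674

Checks pass: Σm=0; 6 even; l₃=3∈[1,3].
(2·1+1)(2·2+1)(2·3+1) = 105
Δ: 0! 2! 4! / 7! → 1/105
sum: t=0:+1/4 = 1/4
3j²(1 2 3; 0 0 0) = Δ·Π!·Σ² = 3/35  (sign -1)
sum: t=0:+1/24 = 1/24
3j²(1 2 3; 0 -2 2) = Δ·Π!·Σ² = 1/21  (sign -1)
combine: 4πI² = 105·3/35·1/21 = 3/7
take √, sign +1: I = 0.18467439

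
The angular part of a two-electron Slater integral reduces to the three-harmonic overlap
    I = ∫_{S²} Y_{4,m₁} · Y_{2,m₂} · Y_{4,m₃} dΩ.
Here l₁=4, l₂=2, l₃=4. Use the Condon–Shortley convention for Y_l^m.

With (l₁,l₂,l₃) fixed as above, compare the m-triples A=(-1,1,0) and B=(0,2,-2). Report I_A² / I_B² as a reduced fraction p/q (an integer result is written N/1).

Shared (l₁,l₂,l₃)=(4,2,4): N and (l;000)² cancel in I_A²/I_B².
A: Δ = 2!·6!·2!/11! = 1/13860; Racah Σ t=1..2: t=1:−1/96 t=2:+1/72 = 1/288; ⇒ 3j(4 2 4; -1 1 0)² = 1/462, sgn +1
B: Δ = 2!·6!·2!/11! = 1/13860; Racah Σ t=2..2: t=2:+1/192 = 1/192; ⇒ 3j(4 2 4; 0 2 -2)² = 3/77, sgn +1
I_A²/I_B² = (1/462)/(3/77) = 1/18

1/18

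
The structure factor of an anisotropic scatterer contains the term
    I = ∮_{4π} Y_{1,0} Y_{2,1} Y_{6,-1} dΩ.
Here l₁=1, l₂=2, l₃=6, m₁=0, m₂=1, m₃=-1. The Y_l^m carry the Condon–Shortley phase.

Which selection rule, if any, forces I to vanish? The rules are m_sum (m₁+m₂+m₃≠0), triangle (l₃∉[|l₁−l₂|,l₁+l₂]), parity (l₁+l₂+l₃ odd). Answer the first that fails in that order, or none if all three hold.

triangle

azimuthal sum: 0 + 1 − 1 = 0  ✓
1 ≤ 6 ≤ 3 (triangle on l)  ✗
L = 1 + 2 + 6 = 9 (odd)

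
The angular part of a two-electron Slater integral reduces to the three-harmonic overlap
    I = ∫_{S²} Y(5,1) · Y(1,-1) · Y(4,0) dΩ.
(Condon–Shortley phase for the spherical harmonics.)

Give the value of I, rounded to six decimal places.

-0.190188

Rules hold: Σm=0, L=10 even, 4≤4≤6.
N = 11·3·9 = 297
Δ = 2!·8!·0!/11! = 1/495
Racah Σ t=1..1: t=1:−1/576 = -1/576
⇒ 3j(5 1 4; 0 0 0)² = 5/99, sgn -1
Racah Σ t=0..0: t=0:+1/1152 = 1/1152
⇒ 3j(5 1 4; 1 -1 0)² = 1/33, sgn +1
4πI² = N·(3j₀)²·(3jₘ)² = 5/11
I = -1·√(0.454545/4π) = -0.19018827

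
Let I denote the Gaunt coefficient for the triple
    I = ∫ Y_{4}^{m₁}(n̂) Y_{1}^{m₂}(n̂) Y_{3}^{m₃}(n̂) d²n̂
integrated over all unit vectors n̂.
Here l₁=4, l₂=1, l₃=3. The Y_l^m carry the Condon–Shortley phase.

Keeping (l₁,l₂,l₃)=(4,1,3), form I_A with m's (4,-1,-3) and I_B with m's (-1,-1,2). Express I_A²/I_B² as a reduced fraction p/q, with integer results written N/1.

l's match ⇒ only the (l;m) 3-j factors differ between A and B.
A: triangle coeff Δ(4,1,3) = 1/252; Σ_t [0,0]: t=0:+1/1440 = 1/1440; (3j)²=1/9 [(4 1 3; 4 -1 -3)], sign=+1
B: triangle coeff Δ(4,1,3) = 1/252; Σ_t [0,0]: t=0:+1/240 = 1/240; (3j)²=1/84 [(4 1 3; -1 -1 2)], sign=-1
I_A²/I_B² = (1/9)/(1/84) = 28/3

28/3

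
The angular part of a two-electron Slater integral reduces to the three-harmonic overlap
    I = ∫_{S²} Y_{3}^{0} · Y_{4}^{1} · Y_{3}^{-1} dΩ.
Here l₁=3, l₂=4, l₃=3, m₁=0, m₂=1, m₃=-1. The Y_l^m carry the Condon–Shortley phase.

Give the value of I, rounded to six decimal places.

Checks pass: Σm=0; 10 even; l₃=3∈[1,7].
(2·3+1)(2·4+1)(2·3+1) = 441
Δ: 4! 2! 4! / 11! → 1/34650
sum: t=1:−1/72 t=2:+1/16 t=3:−1/72 = 5/144
3j²(3 4 3; 0 0 0) = Δ·Π!·Σ² = 2/77  (sign -1)
sum: t=1:−1/288 t=2:+1/24 t=3:−1/48 = 5/288
3j²(3 4 3; 0 1 -1) = Δ·Π!·Σ² = 5/462  (sign +1)
combine: 4πI² = 441·2/77·5/462 = 15/121
take √, sign -1: I = -0.09932258

-0.099323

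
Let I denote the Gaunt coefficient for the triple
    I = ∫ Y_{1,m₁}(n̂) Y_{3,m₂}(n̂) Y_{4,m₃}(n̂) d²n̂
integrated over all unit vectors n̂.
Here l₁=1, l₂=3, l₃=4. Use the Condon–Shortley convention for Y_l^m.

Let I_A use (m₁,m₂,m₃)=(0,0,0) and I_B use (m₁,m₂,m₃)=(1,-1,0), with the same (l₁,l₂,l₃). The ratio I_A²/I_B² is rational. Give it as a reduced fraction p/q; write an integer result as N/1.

Shared (l₁,l₂,l₃)=(1,3,4): N and (l;000)² cancel in I_A²/I_B².
A: Δ = 0!·2!·6!/9! = 1/252; Racah Σ t=0..0: t=0:+1/36 = 1/36; ⇒ 3j(1 3 4; 0 0 0)² = 4/63, sgn +1
B: Δ = 0!·2!·6!/9! = 1/252; Racah Σ t=0..0: t=0:+1/96 = 1/96; ⇒ 3j(1 3 4; 1 -1 0)² = 1/42, sgn +1
I_A²/I_B² = (4/63)/(1/42) = 8/3

8/3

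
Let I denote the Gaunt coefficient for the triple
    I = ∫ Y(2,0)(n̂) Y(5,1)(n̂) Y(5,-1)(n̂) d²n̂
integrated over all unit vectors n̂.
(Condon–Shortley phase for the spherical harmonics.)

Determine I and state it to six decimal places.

-0.145565

Rules hold: Σm=0, L=12 even, 3≤5≤7.
N = 5·11·11 = 605
Δ = 2!·2!·8!/13! = 1/38610
Racah Σ t=0..2: t=0:+1/2880 t=1:−1/576 t=2:+1/2880 = -1/960
⇒ 3j(2 5 5; 0 0 0)² = 10/429, sgn +1
Racah Σ t=0..2: t=0:+1/5760 t=1:−1/720 t=2:+1/2304 = -1/1280
⇒ 3j(2 5 5; 0 1 -1)² = 27/1430, sgn -1
4πI² = N·(3j₀)²·(3jₘ)² = 45/169
I = -1·√(0.266272/4π) = -0.14556534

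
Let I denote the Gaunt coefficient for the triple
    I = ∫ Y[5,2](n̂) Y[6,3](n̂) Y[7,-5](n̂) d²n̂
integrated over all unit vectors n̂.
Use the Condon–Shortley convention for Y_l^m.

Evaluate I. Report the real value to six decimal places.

Checks pass: Σm=0; 18 even; l₃=7∈[1,11].
(2·5+1)(2·6+1)(2·7+1) = 2145
Δ: 4! 6! 8! / 19! → 1/174594420
sum: t=0:+1/4147200 t=1:−1/207360 t=2:+1/82944 t=3:−1/207360 t=4:+1/4147200 = 1/345600
3j²(5 6 7; 0 0 0) = Δ·Π!·Σ² = 420/46189  (sign -1)
sum: t=1:−1/11612160 t=2:+1/2419200 t=3:−1/6220800 = 29/174182400
3j²(5 6 7; 2 3 -5) = Δ·Π!·Σ² = 841/83980  (sign +1)
combine: 4πI² = 2145·420/46189·841/83980 = 264915/1356277
take √, sign -1: I = -0.12467350

-0.124673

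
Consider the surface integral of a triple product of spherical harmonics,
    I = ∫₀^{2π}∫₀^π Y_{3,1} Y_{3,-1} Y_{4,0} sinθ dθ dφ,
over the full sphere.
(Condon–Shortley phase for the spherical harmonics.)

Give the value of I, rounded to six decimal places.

-0.025645

Rules hold: Σm=0, L=10 even, 0≤4≤6.
N = 7·7·9 = 441
Δ = 2!·4!·4!/11! = 1/34650
Racah Σ t=0..2: t=0:+1/72 t=1:−1/16 t=2:+1/72 = -5/144
⇒ 3j(3 3 4; 0 0 0)² = 2/77, sgn -1
Racah Σ t=0..2: t=0:+1/32 t=1:−1/36 t=2:+1/1152 = 5/1152
⇒ 3j(3 3 4; 1 -1 0)² = 1/1386, sgn +1
4πI² = N·(3j₀)²·(3jₘ)² = 1/121
I = -1·√(0.00826446/4π) = -0.02564498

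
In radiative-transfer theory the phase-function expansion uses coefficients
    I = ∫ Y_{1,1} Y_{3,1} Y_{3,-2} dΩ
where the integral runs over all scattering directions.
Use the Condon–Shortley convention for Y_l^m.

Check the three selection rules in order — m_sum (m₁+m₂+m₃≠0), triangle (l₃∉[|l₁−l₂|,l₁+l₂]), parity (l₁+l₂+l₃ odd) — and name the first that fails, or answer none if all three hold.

azimuthal sum: 1 + 1 − 2 = 0  ✓
2 ≤ 3 ≤ 4 (triangle on l)  ✓
L = 1 + 3 + 3 = 7 (odd)  ✗

parity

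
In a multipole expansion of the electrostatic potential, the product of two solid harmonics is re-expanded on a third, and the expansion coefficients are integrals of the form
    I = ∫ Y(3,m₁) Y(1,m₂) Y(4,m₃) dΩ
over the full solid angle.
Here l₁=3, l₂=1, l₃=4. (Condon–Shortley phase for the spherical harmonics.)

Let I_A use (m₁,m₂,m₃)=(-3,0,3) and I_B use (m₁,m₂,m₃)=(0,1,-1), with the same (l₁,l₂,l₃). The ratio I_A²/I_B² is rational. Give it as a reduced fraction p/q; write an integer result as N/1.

l's match ⇒ only the (l;m) 3-j factors differ between A and B.
A: triangle coeff Δ(3,1,4) = 1/252; Σ_t [0,0]: t=0:+1/720 = 1/720; (3j)²=1/36 [(3 1 4; -3 0 3)], sign=-1
B: triangle coeff Δ(3,1,4) = 1/252; Σ_t [0,0]: t=0:+1/72 = 1/72; (3j)²=5/126 [(3 1 4; 0 1 -1)], sign=-1
I_A²/I_B² = (1/36)/(5/126) = 7/10

7/10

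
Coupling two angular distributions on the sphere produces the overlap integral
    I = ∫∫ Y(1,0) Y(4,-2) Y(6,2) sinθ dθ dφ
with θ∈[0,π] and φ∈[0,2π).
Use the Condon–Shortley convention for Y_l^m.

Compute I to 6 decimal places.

0.000000

l₃=6 ∉ [3,5] — triangle fails ⇒ I = 0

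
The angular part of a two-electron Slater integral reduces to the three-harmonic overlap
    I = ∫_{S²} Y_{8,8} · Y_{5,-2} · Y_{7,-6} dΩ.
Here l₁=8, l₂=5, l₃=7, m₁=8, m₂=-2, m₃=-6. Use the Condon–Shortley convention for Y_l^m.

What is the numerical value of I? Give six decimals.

m-sum 0 ✓  L=20 even ✓  3≤7≤13 ✓
Π(2lᵢ+1) = 17×11×15 = 2805
triangle coeff Δ(8,5,7) = 1/814773960
Σ_t [1,5]: t=1:−1/87091200 t=2:+1/4976640 t=3:−1/2073600 t=4:+1/4976640 t=5:−1/87091200 = -1/9676800
(3j)²=360/46189 [(8 5 7; 0 0 0)], sign=+1
Σ_t [0,0]: t=0:+1/15676416000 = 1/15676416000
(3j)²=286/14535 [(8 5 7; 8 -2 -6)], sign=-1
⇒ 4πI² = 2640/6137
I = (-1)√(2640/6137/(4π)) = -0.18502012

-0.185020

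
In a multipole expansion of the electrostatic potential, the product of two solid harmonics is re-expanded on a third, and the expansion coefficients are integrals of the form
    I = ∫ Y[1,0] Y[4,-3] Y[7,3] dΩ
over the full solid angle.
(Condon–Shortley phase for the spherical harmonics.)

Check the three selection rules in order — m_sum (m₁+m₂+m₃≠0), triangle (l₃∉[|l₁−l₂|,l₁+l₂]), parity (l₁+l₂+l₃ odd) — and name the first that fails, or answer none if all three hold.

triangle

azimuthal sum: 0 − 3 + 3 = 0  ✓
3 ≤ 7 ≤ 5 (triangle on l)  ✗
L = 1 + 4 + 7 = 12 (even)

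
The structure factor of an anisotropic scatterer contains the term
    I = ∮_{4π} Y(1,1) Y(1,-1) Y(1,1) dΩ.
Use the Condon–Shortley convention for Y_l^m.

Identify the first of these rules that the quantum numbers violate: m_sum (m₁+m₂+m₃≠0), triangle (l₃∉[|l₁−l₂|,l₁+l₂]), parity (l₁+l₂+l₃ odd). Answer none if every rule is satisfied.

Σmᵢ = 1  ✗
l₃∈[|l₁−l₂|,l₁+l₂]=[0,2], have l₃=1
Σlᵢ = 3 ⇒ odd

m_sum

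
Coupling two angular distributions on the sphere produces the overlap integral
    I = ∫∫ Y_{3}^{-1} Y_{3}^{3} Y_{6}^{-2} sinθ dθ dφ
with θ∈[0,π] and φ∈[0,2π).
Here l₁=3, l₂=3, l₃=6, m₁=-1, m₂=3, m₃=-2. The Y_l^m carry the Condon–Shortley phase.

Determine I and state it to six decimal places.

0.062728

Rules hold: Σm=0, L=12 even, 0≤6≤6.
N = 7·7·13 = 637
Δ = 0!·6!·6!/13! = 1/12012
Racah Σ t=0..0: t=0:+1/1296 = 1/1296
⇒ 3j(3 3 6; 0 0 0)² = 100/3003, sgn +1
Racah Σ t=0..0: t=0:+1/34560 = 1/34560
⇒ 3j(3 3 6; -1 3 -2)² = 1/429, sgn +1
4πI² = N·(3j₀)²·(3jₘ)² = 700/14157
I = +1·√(0.0494455/4π) = 0.06272757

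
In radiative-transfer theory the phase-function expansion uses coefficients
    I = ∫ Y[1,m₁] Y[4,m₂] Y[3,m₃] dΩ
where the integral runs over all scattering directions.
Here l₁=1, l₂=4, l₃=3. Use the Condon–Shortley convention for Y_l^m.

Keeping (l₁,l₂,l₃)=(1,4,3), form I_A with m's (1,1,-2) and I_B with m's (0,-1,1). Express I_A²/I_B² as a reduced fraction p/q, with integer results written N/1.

1/5

l's match ⇒ only the (l;m) 3-j factors differ between A and B.
A: triangle coeff Δ(1,4,3) = 1/252; Σ_t [0,0]: t=0:+1/240 = 1/240; (3j)²=1/84 [(1 4 3; 1 1 -2)], sign=-1
B: triangle coeff Δ(1,4,3) = 1/252; Σ_t [1,1]: t=1:−1/48 = -1/48; (3j)²=5/84 [(1 4 3; 0 -1 1)], sign=-1
I_A²/I_B² = (1/84)/(5/84) = 1/5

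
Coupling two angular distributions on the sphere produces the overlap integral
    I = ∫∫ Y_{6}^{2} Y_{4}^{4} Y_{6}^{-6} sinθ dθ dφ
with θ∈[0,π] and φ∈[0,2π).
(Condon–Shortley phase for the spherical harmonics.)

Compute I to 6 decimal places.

0.056161

Rules hold: Σm=0, L=16 even, 2≤6≤10.
N = 13·9·13 = 1521
Δ = 4!·8!·4!/17! = 1/15315300
Racah Σ t=0..4: t=0:+1/829440 t=1:−1/25920 t=2:+1/9216 t=3:−1/25920 t=4:+1/829440 = 7/207360
⇒ 3j(6 4 6; 0 0 0)² = 28/2431, sgn +1
Racah Σ t=4..4: t=4:+1/23224320 = 1/23224320
⇒ 3j(6 4 6; 2 4 -6)² = 1/442, sgn +1
4πI² = N·(3j₀)²·(3jₘ)² = 126/3179
I = +1·√(0.0396351/4π) = 0.05616103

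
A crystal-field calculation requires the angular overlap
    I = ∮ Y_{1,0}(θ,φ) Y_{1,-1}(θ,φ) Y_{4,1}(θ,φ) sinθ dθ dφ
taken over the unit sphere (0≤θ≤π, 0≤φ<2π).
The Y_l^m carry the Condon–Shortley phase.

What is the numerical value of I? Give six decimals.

|1−1|≤4≤1+1 violated ⇒ I = 0

0.000000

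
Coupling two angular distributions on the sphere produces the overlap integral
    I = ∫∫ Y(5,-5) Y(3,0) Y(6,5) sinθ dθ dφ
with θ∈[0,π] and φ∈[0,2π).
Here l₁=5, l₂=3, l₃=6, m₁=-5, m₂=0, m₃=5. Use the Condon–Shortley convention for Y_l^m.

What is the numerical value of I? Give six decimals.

Rules hold: Σm=0, L=14 even, 2≤6≤8.
N = 11·7·13 = 1001
Δ = 2!·8!·4!/15! = 1/675675
Racah Σ t=0..2: t=0:+1/8640 t=1:−1/2304 t=2:+1/8640 = -7/34560
⇒ 3j(5 3 6; 0 0 0)² = 7/429, sgn -1
Racah Σ t=2..2: t=2:+1/483840 = 1/483840
⇒ 3j(5 3 6; -5 0 5)² = 3/91, sgn -1
4πI² = N·(3j₀)²·(3jₘ)² = 7/13
I = +1·√(0.538462/4π) = 0.20700098

0.207001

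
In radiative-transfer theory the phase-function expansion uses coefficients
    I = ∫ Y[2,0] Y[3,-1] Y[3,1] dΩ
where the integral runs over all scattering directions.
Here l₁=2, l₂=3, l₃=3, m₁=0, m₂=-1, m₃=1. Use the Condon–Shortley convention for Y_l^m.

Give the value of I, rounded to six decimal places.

-0.126157

m-sum 0 ✓  L=8 even ✓  1≤3≤5 ✓
Π(2lᵢ+1) = 5×7×7 = 245
triangle coeff Δ(2,3,3) = 1/3780
Σ_t [0,2]: t=0:+1/24 t=1:−1/4 t=2:+1/24 = -1/6
(3j)²=4/105 [(2 3 3; 0 0 0)], sign=+1
Σ_t [0,2]: t=0:+1/16 t=1:−1/6 t=2:+1/96 = -3/32
(3j)²=3/140 [(2 3 3; 0 -1 1)], sign=-1
⇒ 4πI² = 1/5
I = (-1)√(1/5/(4π)) = -0.12615663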